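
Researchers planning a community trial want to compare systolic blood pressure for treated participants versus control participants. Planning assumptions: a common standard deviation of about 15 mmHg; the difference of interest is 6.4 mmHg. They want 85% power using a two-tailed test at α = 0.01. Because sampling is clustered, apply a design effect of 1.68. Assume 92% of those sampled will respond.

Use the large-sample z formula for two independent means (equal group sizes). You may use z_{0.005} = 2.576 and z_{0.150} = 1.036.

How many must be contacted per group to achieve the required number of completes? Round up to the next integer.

n = (z_{α/2} + z_β)² · (σ₁² + σ₂²) / δ²
  = (2.576 + 1.036)² · (2·15² = 450) / 6.4²
  = 13.0465 · 450 / 40.96
  = 143.33
Design effect: 1.68 × 143.33 = 240.80.
Adjust for 92% response: 240.80 / 0.92 = 261.74.
Round up → n = 262 per group.

n = 262 per group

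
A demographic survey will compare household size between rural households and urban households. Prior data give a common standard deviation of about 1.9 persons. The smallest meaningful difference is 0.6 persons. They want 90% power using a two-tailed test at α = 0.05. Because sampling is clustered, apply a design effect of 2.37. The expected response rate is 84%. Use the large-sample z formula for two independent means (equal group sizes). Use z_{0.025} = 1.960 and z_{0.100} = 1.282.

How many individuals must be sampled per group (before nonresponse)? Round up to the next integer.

n = (z_{α/2} + z_β)² · (σ₁² + σ₂²) / δ²
  = (1.960 + 1.282)² · (2·1.9² = 7.22) / 0.6²
  = 10.5106 · 7.22 / 0.36
  = 210.80
Design effect: 2.37 × 210.80 = 499.58.
Adjust for 84% response: 499.58 / 0.84 = 594.74.
Round up → n = 595 per group.

n = 595 per group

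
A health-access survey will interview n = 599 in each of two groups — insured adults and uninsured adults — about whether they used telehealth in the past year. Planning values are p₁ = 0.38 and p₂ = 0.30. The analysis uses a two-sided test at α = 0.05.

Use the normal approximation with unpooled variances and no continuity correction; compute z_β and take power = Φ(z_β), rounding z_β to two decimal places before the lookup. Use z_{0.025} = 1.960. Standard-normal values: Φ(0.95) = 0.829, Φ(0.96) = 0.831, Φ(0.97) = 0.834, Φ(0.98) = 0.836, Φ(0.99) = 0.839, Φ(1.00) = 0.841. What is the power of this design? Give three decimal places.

z_β = |p₁−p₂|·√(n/[p₁q₁+p₂q₂]) − z_{α/2}
    = 0.08 · √(599/0.4456) − 1.960
    = 0.08 · 36.6641 − 1.960
    = 2.9331 − 1.960 = 0.9731 → 0.97
Power = Φ(0.97) = 0.834.

Power ≈ 0.834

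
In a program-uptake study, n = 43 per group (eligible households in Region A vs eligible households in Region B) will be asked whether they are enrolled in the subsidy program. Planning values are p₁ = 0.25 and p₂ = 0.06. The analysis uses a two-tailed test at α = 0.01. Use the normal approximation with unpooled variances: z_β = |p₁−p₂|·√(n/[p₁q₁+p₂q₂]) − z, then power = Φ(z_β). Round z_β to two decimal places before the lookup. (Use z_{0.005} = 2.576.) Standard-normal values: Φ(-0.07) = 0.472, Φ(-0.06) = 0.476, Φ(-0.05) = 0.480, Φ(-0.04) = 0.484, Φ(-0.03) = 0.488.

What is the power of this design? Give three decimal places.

Power ≈ 0.480

z_β = |p₁−p₂|·√(n/[p₁q₁+p₂q₂]) − z_{α/2}
    = 0.19 · √(43/0.2439) − 2.576
    = 0.19 · 13.2779 − 2.576
    = 2.5228 − 2.576 = -0.0532 → -0.05
Power = Φ(-0.05) = 0.480.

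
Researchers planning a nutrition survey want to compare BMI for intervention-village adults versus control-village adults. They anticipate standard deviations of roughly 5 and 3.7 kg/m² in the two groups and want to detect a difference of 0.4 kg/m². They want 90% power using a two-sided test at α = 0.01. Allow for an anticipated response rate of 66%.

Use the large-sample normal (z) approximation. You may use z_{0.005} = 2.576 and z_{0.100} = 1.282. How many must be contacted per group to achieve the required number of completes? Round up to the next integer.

n = (z_{α/2} + z_β)² · (σ₁² + σ₂²) / δ²
  = (2.576 + 1.282)² · (5² + 3.7² = 38.69) / 0.4²
  = 14.8842 · 38.69 / 0.16
  = 3599.18
Adjust for 66% response: 3599.18 / 0.66 = 5453.30.
Round up → n = 5454 per group.

n = 5454 per group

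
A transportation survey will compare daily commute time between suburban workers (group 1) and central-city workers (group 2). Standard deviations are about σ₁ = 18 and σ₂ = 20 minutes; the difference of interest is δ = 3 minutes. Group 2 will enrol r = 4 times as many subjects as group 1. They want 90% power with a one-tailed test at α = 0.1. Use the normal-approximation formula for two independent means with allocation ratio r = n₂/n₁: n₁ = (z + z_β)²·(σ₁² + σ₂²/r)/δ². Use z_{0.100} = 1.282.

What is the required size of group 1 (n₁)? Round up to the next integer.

n₁ = (z_α + z_β)² · (σ₁² + σ₂²/r) / δ²
   = (1.282 + 1.282)² · (18² + 20²/4) / 3²
   = 6.5741 · (324 + 100) / 9
   = 6.5741 · 424 / 9
   = 309.71
Round up → n₁ = 310; n₂ = r·n₁ = 4 × 310 = 1240.

n₁ = 310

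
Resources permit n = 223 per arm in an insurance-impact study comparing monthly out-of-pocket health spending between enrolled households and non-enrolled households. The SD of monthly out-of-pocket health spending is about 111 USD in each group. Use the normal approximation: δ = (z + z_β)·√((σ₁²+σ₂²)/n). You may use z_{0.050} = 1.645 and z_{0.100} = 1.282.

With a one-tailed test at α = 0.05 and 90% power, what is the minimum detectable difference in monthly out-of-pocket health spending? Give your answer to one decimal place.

Minimum detectable difference ≈ 30.8 USD

δ = (z_α + z_β) · √((σ₁²+σ₂²)/n)
  = (1.645 + 1.282) · √(24642/223)
  = 2.927 · √110.5022
  = 2.927 · 10.5120
  = 30.7686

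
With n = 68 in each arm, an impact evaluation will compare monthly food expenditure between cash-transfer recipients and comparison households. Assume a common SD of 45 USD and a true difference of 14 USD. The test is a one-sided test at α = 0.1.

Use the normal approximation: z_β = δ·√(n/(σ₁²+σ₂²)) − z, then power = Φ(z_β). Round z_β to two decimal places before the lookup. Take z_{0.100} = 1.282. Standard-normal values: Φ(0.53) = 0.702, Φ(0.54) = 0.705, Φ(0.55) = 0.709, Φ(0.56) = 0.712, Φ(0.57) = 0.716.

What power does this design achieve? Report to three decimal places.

Power ≈ 0.702

z_β = δ·√(n/(σ₁²+σ₂²)) − z_α
    = 14 · √(68/4050) − 1.282
    = 14 · 0.12958 − 1.282
    = 1.8141 − 1.282 = 0.5321 → 0.53
Power = Φ(0.53) = 0.702.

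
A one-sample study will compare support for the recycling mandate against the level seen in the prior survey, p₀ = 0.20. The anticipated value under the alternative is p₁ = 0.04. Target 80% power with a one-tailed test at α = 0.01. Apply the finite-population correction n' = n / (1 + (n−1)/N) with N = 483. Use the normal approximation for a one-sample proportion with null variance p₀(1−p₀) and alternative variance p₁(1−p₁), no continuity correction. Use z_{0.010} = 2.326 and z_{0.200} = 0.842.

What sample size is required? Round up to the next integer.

n = [z_α·√(p₀q₀) + z_β·√(p₁q₁)]² / (p₁ − p₀)²
  = [2.326·√(0.20·0.80) + 0.842·√(0.04·0.96)]² / (-0.16)²
  = [2.326·0.4000 + 0.842·0.1960]² / 0.0256
  = [1.0954]² / 0.0256
  = 46.87
Finite-population correction (N = 483): 46.87 / (1 + (46.87 − 1)/483) = 42.81.
Round up → n = 43.

n = 43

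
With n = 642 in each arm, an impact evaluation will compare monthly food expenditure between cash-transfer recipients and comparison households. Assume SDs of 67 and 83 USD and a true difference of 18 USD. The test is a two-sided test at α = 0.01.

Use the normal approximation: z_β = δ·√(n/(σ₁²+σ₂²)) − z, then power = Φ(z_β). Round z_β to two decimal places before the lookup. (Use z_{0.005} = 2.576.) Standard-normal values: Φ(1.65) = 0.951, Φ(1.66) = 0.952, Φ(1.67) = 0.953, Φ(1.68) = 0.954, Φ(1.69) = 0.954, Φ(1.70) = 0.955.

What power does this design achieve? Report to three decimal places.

Power ≈ 0.955

z_β = δ·√(n/(σ₁²+σ₂²)) − z_{α/2}
    = 18 · √(642/11378) − 2.576
    = 18 · 0.23754 − 2.576
    = 4.2757 − 2.576 = 1.6997 → 1.70
Power = Φ(1.70) = 0.955.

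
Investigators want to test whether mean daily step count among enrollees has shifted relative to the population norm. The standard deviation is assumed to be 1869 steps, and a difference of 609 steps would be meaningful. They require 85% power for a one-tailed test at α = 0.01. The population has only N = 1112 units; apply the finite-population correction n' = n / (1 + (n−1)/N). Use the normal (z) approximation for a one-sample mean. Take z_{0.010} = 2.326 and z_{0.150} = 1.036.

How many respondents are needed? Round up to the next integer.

n = 98

n = (z_α + z_β)² · σ² / δ²
  = (2.326 + 1.036)² · 1869² / 609²
  = 11.3030 · 3493161 / 370881
  = 106.46
Finite-population correction (N = 1112): 106.46 / (1 + (106.46 − 1)/1112) = 97.24.
Round up → n = 98.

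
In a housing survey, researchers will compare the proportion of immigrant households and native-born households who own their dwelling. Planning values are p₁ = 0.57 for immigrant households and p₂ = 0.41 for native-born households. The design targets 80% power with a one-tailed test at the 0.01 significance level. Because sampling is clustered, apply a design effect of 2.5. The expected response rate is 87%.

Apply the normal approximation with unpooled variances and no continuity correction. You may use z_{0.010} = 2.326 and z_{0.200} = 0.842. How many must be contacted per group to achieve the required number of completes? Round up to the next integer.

n = (z_α + z_β)² · [p₁(1−p₁) + p₂(1−p₂)] / (p₁ − p₂)²
  = (2.326 + 0.842)² · (0.57·0.43 + 0.41·0.59) / (0.16)²
  = (3.168)² · (0.2451 + 0.2419) / 0.0256
  = 10.0362 · 0.4870 / 0.0256
  = 190.92
Design effect: 2.5 × 190.92 = 477.31.
Adjust for 87% response: 477.31 / 0.87 = 548.63.
Round up → n = 549 per group.

n = 549 per group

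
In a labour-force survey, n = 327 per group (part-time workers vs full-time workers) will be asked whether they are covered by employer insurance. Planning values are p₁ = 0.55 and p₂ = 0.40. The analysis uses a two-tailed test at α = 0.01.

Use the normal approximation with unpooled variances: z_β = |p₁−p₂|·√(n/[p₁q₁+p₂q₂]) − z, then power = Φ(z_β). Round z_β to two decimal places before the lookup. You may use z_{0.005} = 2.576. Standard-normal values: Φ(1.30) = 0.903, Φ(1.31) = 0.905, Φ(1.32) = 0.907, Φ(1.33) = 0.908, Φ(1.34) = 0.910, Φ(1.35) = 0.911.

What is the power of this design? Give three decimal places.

Power ≈ 0.905

z_β = |p₁−p₂|·√(n/[p₁q₁+p₂q₂]) − z_{α/2}
    = 0.15 · √(327/0.4875) − 2.576
    = 0.15 · 25.8992 − 2.576
    = 3.8849 − 2.576 = 1.3089 → 1.31
Power = Φ(1.31) = 0.905.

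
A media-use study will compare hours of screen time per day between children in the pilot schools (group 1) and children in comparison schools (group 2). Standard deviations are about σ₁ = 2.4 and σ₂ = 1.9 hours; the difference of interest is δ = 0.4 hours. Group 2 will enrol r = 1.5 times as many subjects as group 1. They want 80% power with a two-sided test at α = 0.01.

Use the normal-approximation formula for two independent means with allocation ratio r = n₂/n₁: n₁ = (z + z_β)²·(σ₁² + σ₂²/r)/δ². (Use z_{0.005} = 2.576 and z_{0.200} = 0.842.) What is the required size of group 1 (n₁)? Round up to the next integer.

n₁ = (z_{α/2} + z_β)² · (σ₁² + σ₂²/r) / δ²
   = (2.576 + 0.842)² · (2.4² + 1.9²/1.5) / 0.4²
   = 11.6827 · (5.76 + 2.4067) / 0.16
   = 11.6827 · 8.1667 / 0.16
   = 596.31
Round up → n₁ = 597; n₂ = r·n₁ = 1.5 × 597 = 896.

n₁ = 597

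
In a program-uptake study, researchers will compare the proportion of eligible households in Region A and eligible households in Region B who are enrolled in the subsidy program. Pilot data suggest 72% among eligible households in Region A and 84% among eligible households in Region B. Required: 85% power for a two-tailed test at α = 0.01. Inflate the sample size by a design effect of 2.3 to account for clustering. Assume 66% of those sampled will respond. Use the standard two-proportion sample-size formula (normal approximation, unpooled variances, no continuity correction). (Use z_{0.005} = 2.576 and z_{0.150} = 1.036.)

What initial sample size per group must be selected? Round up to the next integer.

n = (z_{α/2} + z_β)² · [p₁(1−p₁) + p₂(1−p₂)] / (p₁ − p₂)²
  = (2.576 + 1.036)² · (0.72·0.28 + 0.84·0.16) / (-0.12)²
  = (3.612)² · (0.2016 + 0.1344) / 0.0144
  = 13.0465 · 0.3360 / 0.0144
  = 304.42
Design effect: 2.3 × 304.42 = 700.16.
Adjust for 66% response: 700.16 / 0.66 = 1060.86.
Round up → n = 1061 per group.

n = 1061 per group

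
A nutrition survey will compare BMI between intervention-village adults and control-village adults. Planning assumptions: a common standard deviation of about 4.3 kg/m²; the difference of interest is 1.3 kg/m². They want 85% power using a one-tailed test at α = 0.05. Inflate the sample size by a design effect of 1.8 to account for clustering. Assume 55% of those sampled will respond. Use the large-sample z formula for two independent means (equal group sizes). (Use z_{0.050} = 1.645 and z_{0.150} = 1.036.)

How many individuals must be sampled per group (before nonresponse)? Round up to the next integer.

n = (z_α + z_β)² · (σ₁² + σ₂²) / δ²
  = (1.645 + 1.036)² · (2·4.3² = 36.98) / 1.3²
  = 7.1878 · 36.98 / 1.69
  = 157.28
Design effect: 1.8 × 157.28 = 283.10.
Adjust for 55% response: 283.10 / 0.55 = 514.73.
Round up → n = 515 per group.

n = 515 per group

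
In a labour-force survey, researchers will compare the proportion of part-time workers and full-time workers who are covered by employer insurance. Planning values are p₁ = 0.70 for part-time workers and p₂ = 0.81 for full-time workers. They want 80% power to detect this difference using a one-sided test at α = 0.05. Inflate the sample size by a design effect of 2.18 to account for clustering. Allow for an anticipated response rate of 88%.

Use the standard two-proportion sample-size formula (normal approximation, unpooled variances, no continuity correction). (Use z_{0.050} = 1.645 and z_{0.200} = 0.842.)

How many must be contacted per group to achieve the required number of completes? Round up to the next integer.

n = 461 per group

n = (z_α + z_β)² · [p₁(1−p₁) + p₂(1−p₂)] / (p₁ − p₂)²
  = (1.645 + 0.842)² · (0.70·0.30 + 0.81·0.19) / (-0.11)²
  = (2.487)² · (0.2100 + 0.1539) / 0.0121
  = 6.1852 · 0.3639 / 0.0121
  = 186.02
Design effect: 2.18 × 186.02 = 405.51.
Adjust for 88% response: 405.51 / 0.88 = 460.81.
Round up → n = 461 per group.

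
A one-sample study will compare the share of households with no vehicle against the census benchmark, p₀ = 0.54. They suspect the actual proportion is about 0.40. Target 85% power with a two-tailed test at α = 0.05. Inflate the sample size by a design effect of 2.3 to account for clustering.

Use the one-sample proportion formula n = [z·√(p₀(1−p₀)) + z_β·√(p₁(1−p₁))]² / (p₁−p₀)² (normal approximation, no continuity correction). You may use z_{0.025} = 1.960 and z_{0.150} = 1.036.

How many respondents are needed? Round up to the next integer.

n = 259

n = [z_{α/2}·√(p₀q₀) + z_β·√(p₁q₁)]² / (p₁ − p₀)²
  = [1.960·√(0.54·0.46) + 1.036·√(0.40·0.60)]² / (-0.14)²
  = [1.960·0.4984 + 1.036·0.4899]² / 0.0196
  = [1.4844]² / 0.0196
  = 112.42
Design effect: 2.3 × 112.42 = 258.56.
Round up → n = 259.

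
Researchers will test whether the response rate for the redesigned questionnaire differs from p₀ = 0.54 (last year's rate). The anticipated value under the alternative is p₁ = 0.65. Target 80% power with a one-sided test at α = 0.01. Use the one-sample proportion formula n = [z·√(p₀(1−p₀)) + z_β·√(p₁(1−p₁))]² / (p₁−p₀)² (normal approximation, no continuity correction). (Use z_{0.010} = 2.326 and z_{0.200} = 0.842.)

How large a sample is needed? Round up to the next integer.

n = [z_α·√(p₀q₀) + z_β·√(p₁q₁)]² / (p₁ − p₀)²
  = [2.326·√(0.54·0.46) + 0.842·√(0.65·0.35)]² / (0.11)²
  = [2.326·0.4984 + 0.842·0.4770]² / 0.0121
  = [1.5609]² / 0.0121
  = 201.35
Round up → n = 202.

n = 202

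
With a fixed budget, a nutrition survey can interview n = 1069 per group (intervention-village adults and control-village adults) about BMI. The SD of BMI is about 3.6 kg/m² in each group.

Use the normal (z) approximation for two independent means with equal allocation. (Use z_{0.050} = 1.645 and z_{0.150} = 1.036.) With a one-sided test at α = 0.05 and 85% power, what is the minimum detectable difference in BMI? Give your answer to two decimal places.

δ = (z_α + z_β) · √((σ₁²+σ₂²)/n)
  = (1.645 + 1.036) · √(25.92/1069)
  = 2.681 · √0.02425
  = 2.681 · 0.1557
  = 0.4175

Minimum detectable difference ≈ 0.42 kg/m²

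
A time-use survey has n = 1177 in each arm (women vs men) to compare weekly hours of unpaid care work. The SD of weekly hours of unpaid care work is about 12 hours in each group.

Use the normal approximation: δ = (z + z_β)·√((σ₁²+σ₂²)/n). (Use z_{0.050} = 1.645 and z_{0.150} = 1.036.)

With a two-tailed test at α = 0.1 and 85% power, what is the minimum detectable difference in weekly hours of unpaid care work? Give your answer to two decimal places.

Minimum detectable difference ≈ 1.33 hours

δ = (z_{α/2} + z_β) · √((σ₁²+σ₂²)/n)
  = (1.645 + 1.036) · √(288/1177)
  = 2.681 · √0.24469
  = 2.681 · 0.4947
  = 1.3262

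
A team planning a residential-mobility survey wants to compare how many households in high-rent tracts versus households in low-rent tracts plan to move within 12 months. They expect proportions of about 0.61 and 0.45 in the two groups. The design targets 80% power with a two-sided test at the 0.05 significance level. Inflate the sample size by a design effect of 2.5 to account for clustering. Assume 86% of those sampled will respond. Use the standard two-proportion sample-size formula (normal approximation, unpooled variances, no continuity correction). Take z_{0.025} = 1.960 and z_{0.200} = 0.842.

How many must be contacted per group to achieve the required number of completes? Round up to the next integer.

n = (z_{α/2} + z_β)² · [p₁(1−p₁) + p₂(1−p₂)] / (p₁ − p₂)²
  = (1.960 + 0.842)² · (0.61·0.39 + 0.45·0.55) / (0.16)²
  = (2.802)² · (0.2379 + 0.2475) / 0.0256
  = 7.8512 · 0.4854 / 0.0256
  = 148.87
Design effect: 2.5 × 148.87 = 372.17.
Adjust for 86% response: 372.17 / 0.86 = 432.75.
Round up → n = 433 per group.

n = 433 per group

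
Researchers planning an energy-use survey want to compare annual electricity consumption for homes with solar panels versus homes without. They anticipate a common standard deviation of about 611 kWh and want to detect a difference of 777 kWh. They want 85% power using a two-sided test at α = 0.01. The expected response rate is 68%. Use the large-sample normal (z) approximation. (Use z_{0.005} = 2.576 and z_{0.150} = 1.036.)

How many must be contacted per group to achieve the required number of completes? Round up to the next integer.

n = 24 per group

n = (z_{α/2} + z_β)² · (σ₁² + σ₂²) / δ²
  = (2.576 + 1.036)² · (2·611² = 746642) / 777²
  = 13.0465 · 746642 / 603729
  = 16.13
Adjust for 68% response: 16.13 / 0.68 = 23.73.
Round up → n = 24 per group.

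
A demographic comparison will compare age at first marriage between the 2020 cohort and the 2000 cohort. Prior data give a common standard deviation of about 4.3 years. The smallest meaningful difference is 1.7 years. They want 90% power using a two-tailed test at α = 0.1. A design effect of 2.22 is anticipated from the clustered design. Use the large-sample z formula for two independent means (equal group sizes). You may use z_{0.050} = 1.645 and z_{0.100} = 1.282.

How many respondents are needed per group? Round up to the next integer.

n = 244 per group

n = (z_{α/2} + z_β)² · (σ₁² + σ₂²) / δ²
  = (1.645 + 1.282)² · (2·4.3² = 36.98) / 1.7²
  = 8.5673 · 36.98 / 2.89
  = 109.63
Design effect: 2.22 × 109.63 = 243.37.
Round up → n = 244 per group.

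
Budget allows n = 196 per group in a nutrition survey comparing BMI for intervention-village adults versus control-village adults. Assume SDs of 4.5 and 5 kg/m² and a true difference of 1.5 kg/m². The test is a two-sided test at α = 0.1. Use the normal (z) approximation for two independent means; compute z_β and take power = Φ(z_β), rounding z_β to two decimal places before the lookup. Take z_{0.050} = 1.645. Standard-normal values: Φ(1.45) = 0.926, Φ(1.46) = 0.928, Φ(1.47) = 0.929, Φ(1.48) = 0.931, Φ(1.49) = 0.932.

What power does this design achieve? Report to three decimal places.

z_β = δ·√(n/(σ₁²+σ₂²)) − z_{α/2}
    = 1.5 · √(196/45.25) − 1.645
    = 1.5 · 2.08122 − 1.645
    = 3.1218 − 1.645 = 1.4768 → 1.48
Power = Φ(1.48) = 0.931.

Power ≈ 0.931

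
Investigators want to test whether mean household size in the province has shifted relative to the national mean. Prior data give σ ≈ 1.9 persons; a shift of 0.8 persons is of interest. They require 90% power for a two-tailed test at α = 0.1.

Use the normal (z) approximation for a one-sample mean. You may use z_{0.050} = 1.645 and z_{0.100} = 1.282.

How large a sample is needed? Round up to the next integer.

n = 49

n = (z_{α/2} + z_β)² · σ² / δ²
  = (1.645 + 1.282)² · 1.9² / 0.8²
  = 8.5673 · 3.61 / 0.64
  = 48.33
Round up → n = 49.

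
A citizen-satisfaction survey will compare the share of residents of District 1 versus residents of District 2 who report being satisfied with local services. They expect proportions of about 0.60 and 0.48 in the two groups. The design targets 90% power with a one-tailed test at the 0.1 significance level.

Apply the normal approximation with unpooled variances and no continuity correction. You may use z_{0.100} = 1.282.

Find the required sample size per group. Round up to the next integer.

n = (z_α + z_β)² · [p₁(1−p₁) + p₂(1−p₂)] / (p₁ − p₂)²
  = (1.282 + 1.282)² · (0.60·0.40 + 0.48·0.52) / (0.12)²
  = (2.564)² · (0.2400 + 0.2496) / 0.0144
  = 6.5741 · 0.4896 / 0.0144
  = 223.52
Round up → n = 224 per group.

n = 224 per group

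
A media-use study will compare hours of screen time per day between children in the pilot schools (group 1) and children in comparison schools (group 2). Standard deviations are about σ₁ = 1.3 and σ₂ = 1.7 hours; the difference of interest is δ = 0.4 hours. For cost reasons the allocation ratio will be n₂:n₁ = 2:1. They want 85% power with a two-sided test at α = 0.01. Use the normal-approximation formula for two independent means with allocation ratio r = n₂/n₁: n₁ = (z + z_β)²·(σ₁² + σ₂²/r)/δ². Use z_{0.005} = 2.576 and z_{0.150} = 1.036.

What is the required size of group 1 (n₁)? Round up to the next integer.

n₁ = 256

n₁ = (z_{α/2} + z_β)² · (σ₁² + σ₂²/r) / δ²
   = (2.576 + 1.036)² · (1.3² + 1.7²/2) / 0.4²
   = 13.0465 · (1.69 + 1.445) / 0.16
   = 13.0465 · 3.135 / 0.16
   = 255.63
Round up → n₁ = 256; n₂ = r·n₁ = 2 × 256 = 512.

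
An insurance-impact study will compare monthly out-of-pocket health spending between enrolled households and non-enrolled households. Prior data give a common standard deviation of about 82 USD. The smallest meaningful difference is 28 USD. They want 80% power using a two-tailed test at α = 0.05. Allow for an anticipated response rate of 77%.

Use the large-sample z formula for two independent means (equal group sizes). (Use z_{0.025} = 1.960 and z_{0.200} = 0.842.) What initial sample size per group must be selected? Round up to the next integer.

n = 175 per group

n = (z_{α/2} + z_β)² · (σ₁² + σ₂²) / δ²
  = (1.960 + 0.842)² · (2·82² = 13448) / 28²
  = 7.8512 · 13448 / 784
  = 134.67
Adjust for 77% response: 134.67 / 0.77 = 174.90.
Round up → n = 175 per group.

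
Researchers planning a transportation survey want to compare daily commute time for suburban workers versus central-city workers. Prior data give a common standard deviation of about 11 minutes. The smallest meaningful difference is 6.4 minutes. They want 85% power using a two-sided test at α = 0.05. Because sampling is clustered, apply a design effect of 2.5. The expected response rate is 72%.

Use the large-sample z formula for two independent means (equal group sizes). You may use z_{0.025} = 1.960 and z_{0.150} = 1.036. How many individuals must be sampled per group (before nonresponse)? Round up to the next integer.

n = (z_{α/2} + z_β)² · (σ₁² + σ₂²) / δ²
  = (1.960 + 1.036)² · (2·11² = 242) / 6.4²
  = 8.9760 · 242 / 40.96
  = 53.03
Design effect: 2.5 × 53.03 = 132.58.
Adjust for 72% response: 132.58 / 0.72 = 184.14.
Round up → n = 185 per group.

n = 185 per group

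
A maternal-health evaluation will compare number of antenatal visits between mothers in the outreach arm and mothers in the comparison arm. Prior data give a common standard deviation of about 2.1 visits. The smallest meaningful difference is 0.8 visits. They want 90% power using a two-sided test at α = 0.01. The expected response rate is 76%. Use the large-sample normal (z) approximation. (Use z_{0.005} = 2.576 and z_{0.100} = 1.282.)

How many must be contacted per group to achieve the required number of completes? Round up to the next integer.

n = (z_{α/2} + z_β)² · (σ₁² + σ₂²) / δ²
  = (2.576 + 1.282)² · (2·2.1² = 8.82) / 0.8²
  = 14.8842 · 8.82 / 0.64
  = 205.12
Adjust for 76% response: 205.12 / 0.76 = 269.90.
Round up → n = 270 per group.

n = 270 per group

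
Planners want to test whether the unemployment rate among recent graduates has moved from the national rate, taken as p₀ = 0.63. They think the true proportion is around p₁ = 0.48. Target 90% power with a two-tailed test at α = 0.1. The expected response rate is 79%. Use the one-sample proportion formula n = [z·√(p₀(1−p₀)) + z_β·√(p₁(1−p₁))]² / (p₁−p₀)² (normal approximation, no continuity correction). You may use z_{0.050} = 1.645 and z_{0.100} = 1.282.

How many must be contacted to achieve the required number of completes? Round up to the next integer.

n = 116

n = [z_{α/2}·√(p₀q₀) + z_β·√(p₁q₁)]² / (p₁ − p₀)²
  = [1.645·√(0.63·0.37) + 1.282·√(0.48·0.52)]² / (-0.15)²
  = [1.645·0.4828 + 1.282·0.4996]² / 0.0225
  = [1.4347]² / 0.0225
  = 91.48
Adjust for 79% response: 91.48 / 0.79 = 115.80.
Round up → n = 116.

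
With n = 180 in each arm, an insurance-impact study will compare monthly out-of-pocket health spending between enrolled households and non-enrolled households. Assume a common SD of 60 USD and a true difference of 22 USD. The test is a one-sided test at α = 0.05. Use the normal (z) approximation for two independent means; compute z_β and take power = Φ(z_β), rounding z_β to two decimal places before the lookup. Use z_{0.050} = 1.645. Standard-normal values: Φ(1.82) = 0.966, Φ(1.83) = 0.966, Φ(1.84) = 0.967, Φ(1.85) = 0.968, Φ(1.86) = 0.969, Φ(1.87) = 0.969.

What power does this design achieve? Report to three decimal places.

z_β = δ·√(n/(σ₁²+σ₂²)) − z_α
    = 22 · √(180/7200) − 1.645
    = 22 · 0.15811 − 1.645
    = 3.4785 − 1.645 = 1.8335 → 1.83
Power = Φ(1.83) = 0.966.

Power ≈ 0.966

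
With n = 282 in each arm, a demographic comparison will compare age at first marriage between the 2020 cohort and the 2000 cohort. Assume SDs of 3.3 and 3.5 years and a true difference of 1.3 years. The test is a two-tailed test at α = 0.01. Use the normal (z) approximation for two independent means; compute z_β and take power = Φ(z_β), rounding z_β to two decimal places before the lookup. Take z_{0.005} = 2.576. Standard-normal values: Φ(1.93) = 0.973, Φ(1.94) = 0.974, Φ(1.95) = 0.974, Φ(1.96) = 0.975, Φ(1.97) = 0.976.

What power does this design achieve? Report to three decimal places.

Power ≈ 0.975

z_β = δ·√(n/(σ₁²+σ₂²)) − z_{α/2}
    = 1.3 · √(282/23.14) − 2.576
    = 1.3 · 3.49094 − 2.576
    = 4.5382 − 2.576 = 1.9622 → 1.96
Power = Φ(1.96) = 0.975.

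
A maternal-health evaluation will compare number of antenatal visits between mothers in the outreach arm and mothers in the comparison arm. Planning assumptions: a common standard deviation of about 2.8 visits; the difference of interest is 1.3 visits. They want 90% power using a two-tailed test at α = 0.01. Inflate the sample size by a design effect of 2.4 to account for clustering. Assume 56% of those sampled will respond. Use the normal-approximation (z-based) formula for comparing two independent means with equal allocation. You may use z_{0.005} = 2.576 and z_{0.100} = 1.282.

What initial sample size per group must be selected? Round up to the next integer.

n = (z_{α/2} + z_β)² · (σ₁² + σ₂²) / δ²
  = (2.576 + 1.282)² · (2·2.8² = 15.68) / 1.3²
  = 14.8842 · 15.68 / 1.69
  = 138.10
Design effect: 2.4 × 138.10 = 331.43.
Adjust for 56% response: 331.43 / 0.56 = 591.84.
Round up → n = 592 per group.

n = 592 per group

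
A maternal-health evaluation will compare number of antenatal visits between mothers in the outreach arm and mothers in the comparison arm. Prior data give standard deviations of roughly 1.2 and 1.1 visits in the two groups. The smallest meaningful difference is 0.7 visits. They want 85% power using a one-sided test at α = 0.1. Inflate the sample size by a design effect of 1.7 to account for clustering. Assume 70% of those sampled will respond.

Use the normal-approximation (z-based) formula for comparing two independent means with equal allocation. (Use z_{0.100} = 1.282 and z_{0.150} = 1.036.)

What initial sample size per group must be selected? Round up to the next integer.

n = 71 per group

n = (z_α + z_β)² · (σ₁² + σ₂²) / δ²
  = (1.282 + 1.036)² · (1.2² + 1.1² = 2.65) / 0.7²
  = 5.3731 · 2.65 / 0.49
  = 29.06
Design effect: 1.7 × 29.06 = 49.40.
Adjust for 70% response: 49.40 / 0.70 = 70.57.
Round up → n = 71 per group.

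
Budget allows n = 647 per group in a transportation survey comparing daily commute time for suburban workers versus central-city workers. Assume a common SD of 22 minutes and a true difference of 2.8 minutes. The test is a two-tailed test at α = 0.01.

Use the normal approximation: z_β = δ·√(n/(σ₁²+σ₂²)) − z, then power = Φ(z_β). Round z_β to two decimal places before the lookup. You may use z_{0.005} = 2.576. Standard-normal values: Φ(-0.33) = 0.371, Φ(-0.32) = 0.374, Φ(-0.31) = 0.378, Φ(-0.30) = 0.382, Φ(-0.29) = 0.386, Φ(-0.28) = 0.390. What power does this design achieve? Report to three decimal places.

Power ≈ 0.386

z_β = δ·√(n/(σ₁²+σ₂²)) − z_{α/2}
    = 2.8 · √(647/968) − 2.576
    = 2.8 · 0.81755 − 2.576
    = 2.2891 − 2.576 = -0.2869 → -0.29
Power = Φ(-0.29) = 0.386.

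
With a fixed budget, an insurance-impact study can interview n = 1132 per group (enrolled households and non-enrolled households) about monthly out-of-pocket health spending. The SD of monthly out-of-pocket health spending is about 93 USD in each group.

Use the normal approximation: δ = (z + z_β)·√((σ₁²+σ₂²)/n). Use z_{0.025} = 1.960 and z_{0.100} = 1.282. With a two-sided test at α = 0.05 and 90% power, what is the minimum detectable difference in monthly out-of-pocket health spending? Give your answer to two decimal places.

δ = (z_{α/2} + z_β) · √((σ₁²+σ₂²)/n)
  = (1.960 + 1.282) · √(17298/1132)
  = 3.242 · √15.2809
  = 3.242 · 3.9091
  = 12.6732

Minimum detectable difference ≈ 12.67 USD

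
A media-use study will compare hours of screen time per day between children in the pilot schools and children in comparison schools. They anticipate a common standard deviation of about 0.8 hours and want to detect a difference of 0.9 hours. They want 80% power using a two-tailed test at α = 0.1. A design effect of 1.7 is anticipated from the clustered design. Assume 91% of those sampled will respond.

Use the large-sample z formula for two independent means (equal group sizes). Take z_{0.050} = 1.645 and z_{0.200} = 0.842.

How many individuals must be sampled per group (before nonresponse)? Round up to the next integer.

n = 19 per group

n = (z_{α/2} + z_β)² · (σ₁² + σ₂²) / δ²
  = (1.645 + 0.842)² · (2·0.8² = 1.28) / 0.9²
  = 6.1852 · 1.28 / 0.81
  = 9.77
Design effect: 1.7 × 9.77 = 16.62.
Adjust for 91% response: 16.62 / 0.91 = 18.26.
Round up → n = 19 per group.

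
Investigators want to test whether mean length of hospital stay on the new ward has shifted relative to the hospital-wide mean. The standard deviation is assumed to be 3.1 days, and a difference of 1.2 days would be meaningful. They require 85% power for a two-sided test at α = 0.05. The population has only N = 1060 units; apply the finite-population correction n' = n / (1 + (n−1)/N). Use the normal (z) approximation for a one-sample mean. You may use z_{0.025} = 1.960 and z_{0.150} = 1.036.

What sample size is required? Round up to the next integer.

n = (z_{α/2} + z_β)² · σ² / δ²
  = (1.960 + 1.036)² · 3.1² / 1.2²
  = 8.9760 · 9.61 / 1.44
  = 59.90
Finite-population correction (N = 1060): 59.90 / (1 + (59.90 − 1)/1060) = 56.75.
Round up → n = 57.

n = 57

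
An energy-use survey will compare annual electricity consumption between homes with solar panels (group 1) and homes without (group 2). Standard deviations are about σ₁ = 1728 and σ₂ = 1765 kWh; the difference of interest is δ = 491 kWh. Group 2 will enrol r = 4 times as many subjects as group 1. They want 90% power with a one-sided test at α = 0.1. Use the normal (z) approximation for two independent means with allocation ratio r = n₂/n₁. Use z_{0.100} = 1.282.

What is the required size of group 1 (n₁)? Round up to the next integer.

n₁ = (z_α + z_β)² · (σ₁² + σ₂²/r) / δ²
   = (1.282 + 1.282)² · (1728² + 1765²/4) / 491²
   = 6.5741 · (2985984 + 778806.2) / 241081
   = 6.5741 · 3764790.2 / 241081
   = 102.66
Round up → n₁ = 103; n₂ = r·n₁ = 4 × 103 = 412.

n₁ = 103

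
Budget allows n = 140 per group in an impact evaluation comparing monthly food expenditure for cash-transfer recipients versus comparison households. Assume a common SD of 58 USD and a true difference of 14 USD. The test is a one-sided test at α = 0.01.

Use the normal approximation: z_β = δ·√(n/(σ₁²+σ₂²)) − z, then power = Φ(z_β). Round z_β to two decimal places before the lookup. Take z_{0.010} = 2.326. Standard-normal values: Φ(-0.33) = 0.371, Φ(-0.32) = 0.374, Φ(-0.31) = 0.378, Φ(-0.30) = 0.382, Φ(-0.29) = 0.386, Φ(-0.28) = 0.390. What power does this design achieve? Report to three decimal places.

z_β = δ·√(n/(σ₁²+σ₂²)) − z_α
    = 14 · √(140/6728) − 2.326
    = 14 · 0.14425 − 2.326
    = 2.0195 − 2.326 = -0.3065 → -0.31
Power = Φ(-0.31) = 0.378.

Power ≈ 0.378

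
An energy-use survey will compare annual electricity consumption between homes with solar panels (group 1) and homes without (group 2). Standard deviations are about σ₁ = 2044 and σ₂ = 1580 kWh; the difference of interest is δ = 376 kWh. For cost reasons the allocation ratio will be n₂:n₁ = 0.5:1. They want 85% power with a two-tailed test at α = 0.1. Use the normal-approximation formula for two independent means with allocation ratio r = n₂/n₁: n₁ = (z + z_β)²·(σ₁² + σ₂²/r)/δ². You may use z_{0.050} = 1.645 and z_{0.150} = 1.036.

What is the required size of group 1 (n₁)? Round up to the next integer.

n₁ = (z_{α/2} + z_β)² · (σ₁² + σ₂²/r) / δ²
   = (1.645 + 1.036)² · (2044² + 1580²/0.5) / 376²
   = 7.1878 · (4177936 + 4992800) / 141376
   = 7.1878 · 9170736 / 141376
   = 466.25
Round up → n₁ = 467; n₂ = r·n₁ = 0.5 × 467 = 234.

n₁ = 467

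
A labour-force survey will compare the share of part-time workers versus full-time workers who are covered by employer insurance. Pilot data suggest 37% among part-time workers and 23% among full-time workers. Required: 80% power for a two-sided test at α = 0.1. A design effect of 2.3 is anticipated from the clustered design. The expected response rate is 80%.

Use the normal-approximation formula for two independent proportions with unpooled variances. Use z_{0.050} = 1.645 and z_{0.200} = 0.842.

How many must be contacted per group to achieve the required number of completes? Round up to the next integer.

n = (z_{α/2} + z_β)² · [p₁(1−p₁) + p₂(1−p₂)] / (p₁ − p₂)²
  = (1.645 + 0.842)² · (0.37·0.63 + 0.23·0.77) / (0.14)²
  = (2.487)² · (0.2331 + 0.1771) / 0.0196
  = 6.1852 · 0.4102 / 0.0196
  = 129.45
Design effect: 2.3 × 129.45 = 297.73.
Adjust for 80% response: 297.73 / 0.80 = 372.16.
Round up → n = 373 per group.

n = 373 per group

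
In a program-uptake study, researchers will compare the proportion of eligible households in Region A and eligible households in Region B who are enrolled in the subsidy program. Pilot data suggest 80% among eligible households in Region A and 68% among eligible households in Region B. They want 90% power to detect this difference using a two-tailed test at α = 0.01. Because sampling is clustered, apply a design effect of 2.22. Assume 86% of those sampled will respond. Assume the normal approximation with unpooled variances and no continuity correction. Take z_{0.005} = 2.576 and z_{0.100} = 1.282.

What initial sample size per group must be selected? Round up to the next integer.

n = 1008 per group

n = (z_{α/2} + z_β)² · [p₁(1−p₁) + p₂(1−p₂)] / (p₁ − p₂)²
  = (2.576 + 1.282)² · (0.80·0.20 + 0.68·0.32) / (0.12)²
  = (3.858)² · (0.1600 + 0.2176) / 0.0144
  = 14.8842 · 0.3776 / 0.0144
  = 390.30
Design effect: 2.22 × 390.30 = 866.46.
Adjust for 86% response: 866.46 / 0.86 = 1007.51.
Round up → n = 1008 per group.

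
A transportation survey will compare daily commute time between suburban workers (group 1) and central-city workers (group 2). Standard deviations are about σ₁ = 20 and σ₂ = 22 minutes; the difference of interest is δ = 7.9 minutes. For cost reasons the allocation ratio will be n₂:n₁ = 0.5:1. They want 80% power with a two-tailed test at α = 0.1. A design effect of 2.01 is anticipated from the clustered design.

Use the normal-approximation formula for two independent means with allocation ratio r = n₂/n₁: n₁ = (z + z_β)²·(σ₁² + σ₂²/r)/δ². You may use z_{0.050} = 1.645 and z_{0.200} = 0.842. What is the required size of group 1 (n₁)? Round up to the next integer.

n₁ = 273

n₁ = (z_{α/2} + z_β)² · (σ₁² + σ₂²/r) / δ²
   = (1.645 + 0.842)² · (20² + 22²/0.5) / 7.9²
   = 6.1852 · (400 + 968) / 62.41
   = 6.1852 · 1368 / 62.41
   = 135.58
Design effect: 2.01 × 135.58 = 272.51.
Round up → n₁ = 273; n₂ = r·n₁ = 0.5 × 273 = 137.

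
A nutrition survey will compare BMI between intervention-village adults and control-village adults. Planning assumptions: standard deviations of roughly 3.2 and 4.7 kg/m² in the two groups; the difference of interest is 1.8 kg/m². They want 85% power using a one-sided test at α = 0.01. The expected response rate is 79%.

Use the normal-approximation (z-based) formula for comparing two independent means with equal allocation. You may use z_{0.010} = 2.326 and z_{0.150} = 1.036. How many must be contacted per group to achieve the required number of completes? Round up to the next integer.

n = 143 per group

n = (z_α + z_β)² · (σ₁² + σ₂²) / δ²
  = (2.326 + 1.036)² · (3.2² + 4.7² = 32.33) / 1.8²
  = 11.3030 · 32.33 / 3.24
  = 112.79
Adjust for 79% response: 112.79 / 0.79 = 142.77.
Round up → n = 143 per group.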